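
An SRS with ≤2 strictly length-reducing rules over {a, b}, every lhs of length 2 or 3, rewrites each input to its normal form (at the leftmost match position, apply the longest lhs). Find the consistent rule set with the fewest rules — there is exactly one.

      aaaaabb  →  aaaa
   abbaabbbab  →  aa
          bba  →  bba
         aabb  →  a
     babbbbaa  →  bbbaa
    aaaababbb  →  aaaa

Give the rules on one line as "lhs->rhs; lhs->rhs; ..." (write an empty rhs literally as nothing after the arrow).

ab->a; abb->

  | aaaaabb => aaaa
  | abbaabbbab => aabbbab => abab => aab => aa
  | bba
  | aabb => a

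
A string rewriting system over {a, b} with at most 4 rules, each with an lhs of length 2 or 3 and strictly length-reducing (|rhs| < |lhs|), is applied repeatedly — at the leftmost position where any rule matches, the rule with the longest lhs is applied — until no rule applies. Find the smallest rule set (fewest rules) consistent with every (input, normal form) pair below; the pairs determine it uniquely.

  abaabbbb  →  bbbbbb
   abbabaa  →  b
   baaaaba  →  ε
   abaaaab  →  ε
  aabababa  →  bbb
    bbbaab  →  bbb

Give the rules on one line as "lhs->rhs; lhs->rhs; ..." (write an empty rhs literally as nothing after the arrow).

  | abaabbbb => bbabbbb => bbbbbb
  | abbabaa => babaa => bbaa => ba => b
  | baaaaba => aaaba => aabb => ab => ε
  | abaaaab => bbaaab => baab => ab => ε

ab->; aba->bb; ba->b; baa->a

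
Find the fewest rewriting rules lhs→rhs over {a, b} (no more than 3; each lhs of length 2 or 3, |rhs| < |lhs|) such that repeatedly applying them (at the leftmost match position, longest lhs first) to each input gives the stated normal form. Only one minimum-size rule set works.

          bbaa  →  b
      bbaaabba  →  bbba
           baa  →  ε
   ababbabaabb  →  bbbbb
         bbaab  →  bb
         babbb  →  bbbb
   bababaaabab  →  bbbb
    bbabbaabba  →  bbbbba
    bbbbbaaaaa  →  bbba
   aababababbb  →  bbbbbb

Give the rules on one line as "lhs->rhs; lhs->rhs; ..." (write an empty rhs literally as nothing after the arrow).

  | bbaa => b
  | bbaaabba => babba => bbba
  | baa => ε
  | ababbabaabb => babbabaabb => bbbabaabb => bbbbaabb => bbbbb

ab->b; baa->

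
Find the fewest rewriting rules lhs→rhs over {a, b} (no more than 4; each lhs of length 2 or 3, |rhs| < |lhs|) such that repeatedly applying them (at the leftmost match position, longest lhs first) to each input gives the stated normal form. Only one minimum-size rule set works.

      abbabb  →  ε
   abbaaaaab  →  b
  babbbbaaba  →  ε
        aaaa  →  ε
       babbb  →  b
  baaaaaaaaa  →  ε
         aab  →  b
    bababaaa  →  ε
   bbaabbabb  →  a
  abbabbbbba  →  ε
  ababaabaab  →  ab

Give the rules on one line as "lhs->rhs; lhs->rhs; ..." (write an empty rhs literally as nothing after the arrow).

aa->; ba->; bb->

  | abbabb => aabb => bb => ε
  | abbaaaaab => aaaaaab => aaaab => aab => b
  | babbbbaaba => bbbbaaba => bbaaba => aaba => ba => ε
  | aaaa => aa => ε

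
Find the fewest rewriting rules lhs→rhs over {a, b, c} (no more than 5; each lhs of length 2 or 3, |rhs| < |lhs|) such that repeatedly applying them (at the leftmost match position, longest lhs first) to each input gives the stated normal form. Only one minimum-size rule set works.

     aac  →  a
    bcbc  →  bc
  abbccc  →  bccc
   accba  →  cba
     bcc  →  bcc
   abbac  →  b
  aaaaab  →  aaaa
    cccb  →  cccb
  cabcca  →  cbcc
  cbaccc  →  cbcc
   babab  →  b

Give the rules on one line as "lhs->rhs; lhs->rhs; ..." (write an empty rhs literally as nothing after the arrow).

ab->; ac->; bcb->b; ca->c

  | aac => a
  | bcbc => bc
  | abbccc => bccc
  | accba => cba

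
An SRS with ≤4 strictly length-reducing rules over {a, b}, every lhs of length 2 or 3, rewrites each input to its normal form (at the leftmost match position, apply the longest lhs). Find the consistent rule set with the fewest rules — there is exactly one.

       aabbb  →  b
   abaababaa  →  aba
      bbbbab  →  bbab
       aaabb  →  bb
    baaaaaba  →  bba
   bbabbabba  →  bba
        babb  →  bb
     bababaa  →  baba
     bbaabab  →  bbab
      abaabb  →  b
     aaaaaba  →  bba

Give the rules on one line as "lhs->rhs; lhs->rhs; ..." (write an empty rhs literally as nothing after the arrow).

aaa->bb; abb->b; baa->; bbb->bb

  | aabbb => abb => b
  | abaababaa => ababaa => aba
  | bbbbab => bbbab => bbab
  | aaabb => bbbb => bbb => bb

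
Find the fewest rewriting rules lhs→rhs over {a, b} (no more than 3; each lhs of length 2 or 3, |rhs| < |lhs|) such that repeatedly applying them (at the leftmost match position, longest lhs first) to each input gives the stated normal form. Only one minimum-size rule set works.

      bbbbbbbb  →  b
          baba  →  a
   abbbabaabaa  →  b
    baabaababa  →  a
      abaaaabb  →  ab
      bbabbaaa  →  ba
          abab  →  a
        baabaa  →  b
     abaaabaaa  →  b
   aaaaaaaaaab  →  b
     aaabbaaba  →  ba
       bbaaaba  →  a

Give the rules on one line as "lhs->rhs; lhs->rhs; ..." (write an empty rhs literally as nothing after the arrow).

  | bbbbbbbb => bbbbbbb => bbbbbb => bbbbb => bbbb => bbb => bb => b
  | baba => a
  | abbbabaabaa => abbabaabaa => ababaabaa => aaabaa => babaa => aa => b
  | baabaababa => bbbaababa => bbaababa => baababa => bbbaba => bbaba => baba => a

aa->b; bab->; bb->b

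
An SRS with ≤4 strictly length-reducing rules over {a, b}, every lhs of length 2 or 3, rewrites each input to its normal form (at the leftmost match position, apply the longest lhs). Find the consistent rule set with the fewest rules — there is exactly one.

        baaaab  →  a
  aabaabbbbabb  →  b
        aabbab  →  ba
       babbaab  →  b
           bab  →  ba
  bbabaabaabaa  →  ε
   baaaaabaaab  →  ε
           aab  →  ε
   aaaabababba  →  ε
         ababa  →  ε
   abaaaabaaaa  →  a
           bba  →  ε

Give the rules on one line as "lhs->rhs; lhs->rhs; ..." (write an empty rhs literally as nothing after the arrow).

  | baaaab => bbaab => ab => a
  | aabaabbbbabb => bbaabbbbabb => abbbbabb => abbbabb => abbabb => ababb => aabb => bbb => b
  | aabbab => bbbab => bab => ba
  | babbaab => babaab => baaab => bbab => b

aa->b; ab->a; bb->; bba->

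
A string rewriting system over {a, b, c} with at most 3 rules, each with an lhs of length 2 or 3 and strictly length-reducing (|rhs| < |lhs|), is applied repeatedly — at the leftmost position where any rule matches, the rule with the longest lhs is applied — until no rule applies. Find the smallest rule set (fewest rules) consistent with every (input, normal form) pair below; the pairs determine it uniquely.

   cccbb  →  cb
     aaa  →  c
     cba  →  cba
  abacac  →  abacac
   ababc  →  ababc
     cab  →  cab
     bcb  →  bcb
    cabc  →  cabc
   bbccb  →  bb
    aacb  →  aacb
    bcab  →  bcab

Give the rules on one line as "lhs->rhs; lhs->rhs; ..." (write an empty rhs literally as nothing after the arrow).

  | cccbb => cb
  | aaa => c
  | cba
  | abacac

aaa->c; ccb->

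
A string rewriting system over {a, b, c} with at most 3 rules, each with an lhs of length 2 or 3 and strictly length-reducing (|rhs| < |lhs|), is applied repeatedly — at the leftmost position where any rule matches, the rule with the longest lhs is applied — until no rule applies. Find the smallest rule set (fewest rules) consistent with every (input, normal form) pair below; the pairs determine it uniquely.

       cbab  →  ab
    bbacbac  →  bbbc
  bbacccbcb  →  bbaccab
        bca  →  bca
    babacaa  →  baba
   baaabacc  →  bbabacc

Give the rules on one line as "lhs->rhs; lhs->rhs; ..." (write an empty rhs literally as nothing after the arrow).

aa->b; cb->; cbc->a

  | cbab => ab
  | bbacbac => bbaac => bbbc
  | bbacccbcb => bbaccab
  | bca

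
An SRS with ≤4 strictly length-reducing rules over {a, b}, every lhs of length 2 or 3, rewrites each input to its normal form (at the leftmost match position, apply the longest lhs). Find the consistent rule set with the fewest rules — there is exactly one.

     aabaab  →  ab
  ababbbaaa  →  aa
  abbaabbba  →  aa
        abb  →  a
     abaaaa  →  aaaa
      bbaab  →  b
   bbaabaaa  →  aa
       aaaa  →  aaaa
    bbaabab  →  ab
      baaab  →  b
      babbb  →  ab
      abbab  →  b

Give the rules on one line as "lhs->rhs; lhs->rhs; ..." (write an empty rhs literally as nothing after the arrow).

aab->b; ba->a; baa->a; bb->

  | aabaab => baab => ab
  | ababbbaaa => aabbbaaa => bbbaaa => baaa => aa
  | abbaabbba => aaabbba => abbba => aba => aa
  | abb => a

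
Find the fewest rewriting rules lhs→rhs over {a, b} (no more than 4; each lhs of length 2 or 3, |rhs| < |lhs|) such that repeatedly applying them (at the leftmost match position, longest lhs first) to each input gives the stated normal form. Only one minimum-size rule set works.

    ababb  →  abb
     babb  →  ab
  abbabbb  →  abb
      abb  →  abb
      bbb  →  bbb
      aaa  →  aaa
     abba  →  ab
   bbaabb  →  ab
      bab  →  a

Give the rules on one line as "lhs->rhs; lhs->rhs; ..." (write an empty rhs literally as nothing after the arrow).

aba->a; ba->; bab->a

  | ababb => abb
  | babb => ab
  | abbabbb => ababb => abb
  | abb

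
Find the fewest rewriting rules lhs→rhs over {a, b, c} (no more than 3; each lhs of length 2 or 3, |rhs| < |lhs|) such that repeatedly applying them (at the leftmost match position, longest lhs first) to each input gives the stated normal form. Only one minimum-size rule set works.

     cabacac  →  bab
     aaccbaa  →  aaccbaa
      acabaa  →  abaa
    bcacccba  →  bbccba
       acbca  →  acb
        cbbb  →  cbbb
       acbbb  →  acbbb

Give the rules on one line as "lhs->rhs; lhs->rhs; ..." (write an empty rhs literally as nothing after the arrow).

  | cabacac => bacac => bab
  | aaccbaa
  | acabaa => abaa
  | bcacccba => bbccba

ca->; cac->b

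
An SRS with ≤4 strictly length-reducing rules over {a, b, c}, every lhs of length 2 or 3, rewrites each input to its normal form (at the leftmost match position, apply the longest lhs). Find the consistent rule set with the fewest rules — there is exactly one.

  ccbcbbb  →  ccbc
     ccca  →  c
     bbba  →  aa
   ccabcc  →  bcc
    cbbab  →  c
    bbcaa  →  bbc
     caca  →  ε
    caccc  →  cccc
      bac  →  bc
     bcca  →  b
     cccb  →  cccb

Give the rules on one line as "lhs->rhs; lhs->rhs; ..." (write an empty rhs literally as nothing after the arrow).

ba->b; bbb->a; ca->c; cca->

  | ccbcbbb => ccbca => ccbc
  | ccca => c
  | bbba => aa
  | ccabcc => bcc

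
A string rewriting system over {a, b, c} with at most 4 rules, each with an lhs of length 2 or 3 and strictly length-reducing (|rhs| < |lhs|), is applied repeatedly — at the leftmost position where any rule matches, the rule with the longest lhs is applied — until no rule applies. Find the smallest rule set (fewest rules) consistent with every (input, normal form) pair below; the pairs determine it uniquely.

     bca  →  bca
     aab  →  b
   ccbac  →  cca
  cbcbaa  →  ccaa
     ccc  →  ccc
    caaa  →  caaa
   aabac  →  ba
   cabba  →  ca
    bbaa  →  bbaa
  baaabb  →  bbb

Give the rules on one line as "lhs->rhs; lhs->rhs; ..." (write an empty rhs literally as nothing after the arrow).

ab->b; ac->a; cb->c

  | bca
  | aab => ab => b
  | ccbac => ccac => cca
  | cbcbaa => ccbaa => ccaa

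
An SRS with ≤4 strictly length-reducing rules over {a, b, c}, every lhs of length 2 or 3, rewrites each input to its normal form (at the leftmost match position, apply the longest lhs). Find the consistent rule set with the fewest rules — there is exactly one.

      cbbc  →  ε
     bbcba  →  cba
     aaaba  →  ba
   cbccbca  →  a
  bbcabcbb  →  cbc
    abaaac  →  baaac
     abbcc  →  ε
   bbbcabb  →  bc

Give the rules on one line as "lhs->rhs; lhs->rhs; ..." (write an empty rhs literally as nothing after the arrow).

ab->b; bb->; cc->

  | cbbc => cc => ε
  | bbcba => cba
  | aaaba => aaba => aba => ba
  | cbccbca => cbbca => cca => a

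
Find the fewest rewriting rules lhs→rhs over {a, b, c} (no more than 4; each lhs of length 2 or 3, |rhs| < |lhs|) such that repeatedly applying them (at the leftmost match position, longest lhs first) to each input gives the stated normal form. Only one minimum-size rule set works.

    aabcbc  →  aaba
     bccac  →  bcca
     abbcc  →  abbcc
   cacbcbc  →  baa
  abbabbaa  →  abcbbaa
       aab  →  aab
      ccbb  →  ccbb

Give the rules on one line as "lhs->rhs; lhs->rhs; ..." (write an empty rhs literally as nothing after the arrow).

  | aabcbc => aaba
  | bccac => bcca
  | abbcc
  | cacbcbc => cabcbc => bacbc => baa

bab->cb; cab->ba; cac->ca; cbc->a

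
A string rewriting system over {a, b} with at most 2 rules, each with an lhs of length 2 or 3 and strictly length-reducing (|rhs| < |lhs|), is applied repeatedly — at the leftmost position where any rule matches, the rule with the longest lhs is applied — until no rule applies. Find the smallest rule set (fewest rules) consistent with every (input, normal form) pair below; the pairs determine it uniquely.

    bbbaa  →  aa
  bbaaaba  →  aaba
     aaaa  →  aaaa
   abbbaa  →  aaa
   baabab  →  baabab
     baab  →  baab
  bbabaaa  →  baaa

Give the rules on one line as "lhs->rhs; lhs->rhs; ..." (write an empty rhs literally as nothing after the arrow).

bba->; bbb->

  | bbbaa => aa
  | bbaaaba => aaba
  | aaaa
  | abbbaa => aaa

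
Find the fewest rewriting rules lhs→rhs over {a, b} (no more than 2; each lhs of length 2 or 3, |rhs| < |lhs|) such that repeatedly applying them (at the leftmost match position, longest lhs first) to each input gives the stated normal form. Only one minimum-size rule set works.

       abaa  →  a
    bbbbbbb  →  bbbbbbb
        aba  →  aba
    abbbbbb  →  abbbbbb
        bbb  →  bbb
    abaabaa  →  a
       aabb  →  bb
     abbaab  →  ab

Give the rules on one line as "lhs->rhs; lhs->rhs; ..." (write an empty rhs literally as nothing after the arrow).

aa->; baa->aa

  | abaa => aaa => a
  | bbbbbbb
  | aba
  | abbbbbb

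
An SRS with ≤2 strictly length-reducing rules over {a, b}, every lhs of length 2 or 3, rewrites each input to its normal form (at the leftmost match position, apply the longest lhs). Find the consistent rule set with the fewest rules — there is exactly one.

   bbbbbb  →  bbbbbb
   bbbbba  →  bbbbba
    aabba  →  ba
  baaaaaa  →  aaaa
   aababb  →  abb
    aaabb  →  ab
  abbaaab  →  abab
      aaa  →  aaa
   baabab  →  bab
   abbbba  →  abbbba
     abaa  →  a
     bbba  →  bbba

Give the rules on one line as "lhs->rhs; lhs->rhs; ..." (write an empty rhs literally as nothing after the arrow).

  | bbbbbb
  | bbbbba
  | aabba => ba
  | baaaaaa => aaaa

aab->; baa->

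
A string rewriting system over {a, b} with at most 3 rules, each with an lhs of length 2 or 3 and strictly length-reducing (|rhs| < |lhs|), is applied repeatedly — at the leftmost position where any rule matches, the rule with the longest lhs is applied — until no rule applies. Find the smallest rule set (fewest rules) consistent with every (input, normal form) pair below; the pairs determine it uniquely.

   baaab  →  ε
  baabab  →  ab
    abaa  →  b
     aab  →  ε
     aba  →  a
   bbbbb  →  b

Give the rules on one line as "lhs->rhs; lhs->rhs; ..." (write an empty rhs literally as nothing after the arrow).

aa->b; ba->; bb->

  | baaab => aab => bb => ε
  | baabab => abab => ab
  | abaa => aa => b
  | aab => bb => ε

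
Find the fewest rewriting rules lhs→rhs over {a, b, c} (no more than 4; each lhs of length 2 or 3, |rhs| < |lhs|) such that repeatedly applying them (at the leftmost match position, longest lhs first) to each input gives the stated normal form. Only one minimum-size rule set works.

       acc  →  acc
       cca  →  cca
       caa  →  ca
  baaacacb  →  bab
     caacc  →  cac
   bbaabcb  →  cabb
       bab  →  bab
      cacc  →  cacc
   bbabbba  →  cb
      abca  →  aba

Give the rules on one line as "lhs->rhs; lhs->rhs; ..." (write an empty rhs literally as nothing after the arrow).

  | acc
  | cca
  | caa => ca
  | baaacacb => baacacb => baacb => bab

aa->a; aac->a; bba->c; bc->b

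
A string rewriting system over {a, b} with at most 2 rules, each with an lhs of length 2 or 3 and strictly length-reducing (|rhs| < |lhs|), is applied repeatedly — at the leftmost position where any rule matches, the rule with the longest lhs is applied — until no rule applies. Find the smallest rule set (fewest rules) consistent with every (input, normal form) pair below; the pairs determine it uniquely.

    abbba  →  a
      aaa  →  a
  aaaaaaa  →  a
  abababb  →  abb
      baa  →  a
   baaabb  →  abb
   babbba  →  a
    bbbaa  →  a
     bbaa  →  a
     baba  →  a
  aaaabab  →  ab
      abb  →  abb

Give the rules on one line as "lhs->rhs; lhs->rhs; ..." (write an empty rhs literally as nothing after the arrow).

  | abbba => abba => aba => aa => a
  | aaa => aa => a
  | aaaaaaa => aaaaaa => aaaaa => aaaa => aaa => aa => a
  | abababb => aababb => ababb => aabb => abb

aa->a; ba->a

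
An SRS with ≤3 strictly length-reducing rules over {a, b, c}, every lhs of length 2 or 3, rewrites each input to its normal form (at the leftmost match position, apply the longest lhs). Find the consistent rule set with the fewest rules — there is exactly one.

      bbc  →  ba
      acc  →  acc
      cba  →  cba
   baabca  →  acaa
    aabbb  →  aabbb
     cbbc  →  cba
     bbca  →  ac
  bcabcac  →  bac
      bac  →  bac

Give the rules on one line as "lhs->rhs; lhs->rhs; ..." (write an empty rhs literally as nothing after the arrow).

aaa->b; baa->ac; bc->a

  | bbc => ba
  | acc
  | cba
  | baabca => acbca => acaa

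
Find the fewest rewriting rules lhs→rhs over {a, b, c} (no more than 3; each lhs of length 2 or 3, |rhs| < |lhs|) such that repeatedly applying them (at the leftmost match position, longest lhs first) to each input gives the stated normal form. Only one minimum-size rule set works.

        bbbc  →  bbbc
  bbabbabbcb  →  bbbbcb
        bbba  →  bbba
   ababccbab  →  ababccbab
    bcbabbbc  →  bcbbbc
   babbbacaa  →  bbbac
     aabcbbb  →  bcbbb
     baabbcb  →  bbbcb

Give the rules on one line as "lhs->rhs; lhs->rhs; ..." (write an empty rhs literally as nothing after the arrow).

aa->; abb->b

  | bbbc
  | bbabbabbcb => bbbabbcb => bbbbcb
  | bbba
  | ababccbab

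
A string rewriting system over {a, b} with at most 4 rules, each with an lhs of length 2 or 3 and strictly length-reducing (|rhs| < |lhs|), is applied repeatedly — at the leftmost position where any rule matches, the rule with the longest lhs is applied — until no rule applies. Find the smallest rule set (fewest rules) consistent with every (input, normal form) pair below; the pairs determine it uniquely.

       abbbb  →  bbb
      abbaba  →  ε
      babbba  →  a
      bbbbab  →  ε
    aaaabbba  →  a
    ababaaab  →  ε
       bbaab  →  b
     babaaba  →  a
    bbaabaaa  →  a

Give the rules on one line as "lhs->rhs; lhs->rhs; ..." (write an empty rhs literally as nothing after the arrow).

aa->; ab->; aba->ab; ba->a

  | abbbb => bbb
  | abbaba => baba => aba => ab => ε
  | babbba => abbba => bba => ba => a
  | bbbbab => bbbab => bbab => bab => ab => ε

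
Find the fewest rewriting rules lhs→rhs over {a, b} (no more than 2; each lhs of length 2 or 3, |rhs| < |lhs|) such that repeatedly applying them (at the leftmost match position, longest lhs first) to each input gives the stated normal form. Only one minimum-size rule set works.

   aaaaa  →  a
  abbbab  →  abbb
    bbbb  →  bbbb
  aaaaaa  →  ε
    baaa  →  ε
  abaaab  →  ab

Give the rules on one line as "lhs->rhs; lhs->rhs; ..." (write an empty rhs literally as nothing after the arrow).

aa->; ba->

  | aaaaa => aaa => a
  | abbbab => abbb
  | bbbb
  | aaaaaa => aaaa => aa => ε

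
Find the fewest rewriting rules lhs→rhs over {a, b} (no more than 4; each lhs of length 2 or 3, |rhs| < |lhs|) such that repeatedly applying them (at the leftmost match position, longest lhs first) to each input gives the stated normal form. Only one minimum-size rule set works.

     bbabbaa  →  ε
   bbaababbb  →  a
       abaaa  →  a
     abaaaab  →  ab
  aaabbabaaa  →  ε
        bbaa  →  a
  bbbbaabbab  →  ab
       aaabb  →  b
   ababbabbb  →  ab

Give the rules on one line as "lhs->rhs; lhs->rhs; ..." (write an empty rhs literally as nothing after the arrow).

aa->a; abb->b; baa->; bb->a

  | bbabbaa => aabbaa => abbaa => baa => ε
  | bbaababbb => aaababbb => aababbb => ababbb => abbb => bb => a
  | abaaa => aa => a
  | abaaaab => aaab => aab => ab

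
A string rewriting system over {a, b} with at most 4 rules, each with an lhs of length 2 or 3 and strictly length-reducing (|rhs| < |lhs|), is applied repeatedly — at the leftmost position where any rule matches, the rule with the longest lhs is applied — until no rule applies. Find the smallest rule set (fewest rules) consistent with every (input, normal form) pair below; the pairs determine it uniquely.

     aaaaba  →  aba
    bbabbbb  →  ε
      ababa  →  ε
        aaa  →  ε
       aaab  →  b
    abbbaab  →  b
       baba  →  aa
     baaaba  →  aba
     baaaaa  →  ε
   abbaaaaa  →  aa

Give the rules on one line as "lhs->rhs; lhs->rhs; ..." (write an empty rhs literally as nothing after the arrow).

aaa->; abb->; baa->; bab->a

  | aaaaba => aba
  | bbabbbb => babbb => abb => ε
  | ababa => aaa => ε
  | aaa => ε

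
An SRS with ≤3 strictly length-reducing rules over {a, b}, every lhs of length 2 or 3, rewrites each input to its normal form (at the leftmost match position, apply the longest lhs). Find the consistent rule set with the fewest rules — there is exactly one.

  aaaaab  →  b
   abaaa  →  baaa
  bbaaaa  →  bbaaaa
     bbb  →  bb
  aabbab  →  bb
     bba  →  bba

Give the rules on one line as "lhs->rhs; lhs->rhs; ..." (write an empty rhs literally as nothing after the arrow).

  | aaaaab => aaaab => aaab => aab => ab => b
  | abaaa => baaa
  | bbaaaa
  | bbb => bb

ab->b; bbb->bb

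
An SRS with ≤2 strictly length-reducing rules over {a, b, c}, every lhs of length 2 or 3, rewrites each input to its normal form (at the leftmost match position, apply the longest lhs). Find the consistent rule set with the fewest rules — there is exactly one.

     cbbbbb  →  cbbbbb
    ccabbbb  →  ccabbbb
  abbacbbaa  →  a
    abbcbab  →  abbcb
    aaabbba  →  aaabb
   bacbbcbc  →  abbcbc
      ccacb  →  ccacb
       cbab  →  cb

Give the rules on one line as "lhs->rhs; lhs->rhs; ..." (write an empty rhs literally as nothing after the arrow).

  | cbbbbb
  | ccabbbb
  | abbacbbaa => ababbaa => abbaa => aba => a
  | abbcbab => abbcb

ba->; bac->a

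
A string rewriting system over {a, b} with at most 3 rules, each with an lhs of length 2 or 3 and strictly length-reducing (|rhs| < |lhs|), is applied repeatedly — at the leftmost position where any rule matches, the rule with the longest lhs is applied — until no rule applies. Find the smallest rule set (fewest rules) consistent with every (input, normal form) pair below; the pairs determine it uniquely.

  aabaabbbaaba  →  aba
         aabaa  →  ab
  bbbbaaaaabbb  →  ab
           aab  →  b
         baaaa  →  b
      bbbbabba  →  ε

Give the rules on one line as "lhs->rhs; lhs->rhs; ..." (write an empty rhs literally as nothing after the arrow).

aa->; baa->ab; bb->

  | aabaabbbaaba => baabbbaaba => abbbbaaba => abbaaba => aaaba => aba
  | aabaa => baa => ab
  | bbbbaaaaabbb => bbaaaaabbb => aaaaabbb => aaabbb => abbb => ab
  | aab => b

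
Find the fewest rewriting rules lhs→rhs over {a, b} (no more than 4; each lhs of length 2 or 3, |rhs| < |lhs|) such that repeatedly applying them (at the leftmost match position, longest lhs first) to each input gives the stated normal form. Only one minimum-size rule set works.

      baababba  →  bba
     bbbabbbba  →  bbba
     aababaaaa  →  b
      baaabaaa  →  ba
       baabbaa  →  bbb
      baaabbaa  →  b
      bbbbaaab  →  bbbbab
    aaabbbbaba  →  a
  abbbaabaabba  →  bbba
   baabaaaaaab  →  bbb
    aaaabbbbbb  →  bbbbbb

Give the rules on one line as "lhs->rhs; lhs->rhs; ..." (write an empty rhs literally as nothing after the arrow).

  | baababba => bbabba => bbaba => bba
  | bbbabbbba => bbbabbba => bbbabba => bbbaba => bbba
  | aababaaaa => babaaaa => baaaa => baa => b
  | baaabaaa => babaaa => baaa => ba

aa->; aba->a; abb->ab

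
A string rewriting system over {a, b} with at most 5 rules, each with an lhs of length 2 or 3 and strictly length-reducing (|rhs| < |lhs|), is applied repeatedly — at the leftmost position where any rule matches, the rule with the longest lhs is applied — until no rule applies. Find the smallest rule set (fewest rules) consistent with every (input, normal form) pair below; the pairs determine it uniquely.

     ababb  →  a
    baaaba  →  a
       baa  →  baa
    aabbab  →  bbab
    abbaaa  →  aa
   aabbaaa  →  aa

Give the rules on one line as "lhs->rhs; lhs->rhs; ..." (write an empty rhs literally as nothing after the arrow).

  | ababb => bbb => a
  | baaaba => bbaba => bbb => a
  | baa
  | aabbab => abbab => bbab

aaa->ba; aba->b; abb->bb; bbb->a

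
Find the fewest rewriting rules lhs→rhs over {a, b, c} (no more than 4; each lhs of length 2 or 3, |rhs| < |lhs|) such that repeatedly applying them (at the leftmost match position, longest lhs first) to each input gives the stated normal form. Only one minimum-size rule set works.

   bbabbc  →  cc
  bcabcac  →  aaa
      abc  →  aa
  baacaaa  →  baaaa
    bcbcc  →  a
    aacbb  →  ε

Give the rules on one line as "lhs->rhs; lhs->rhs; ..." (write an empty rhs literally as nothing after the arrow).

  | bbabbc => cabbc => cacc => cc
  | bcabcac => aabcac => aaaac => aaa
  | abc => aa
  | baacaaa => baaaa

ac->; bb->c; bc->a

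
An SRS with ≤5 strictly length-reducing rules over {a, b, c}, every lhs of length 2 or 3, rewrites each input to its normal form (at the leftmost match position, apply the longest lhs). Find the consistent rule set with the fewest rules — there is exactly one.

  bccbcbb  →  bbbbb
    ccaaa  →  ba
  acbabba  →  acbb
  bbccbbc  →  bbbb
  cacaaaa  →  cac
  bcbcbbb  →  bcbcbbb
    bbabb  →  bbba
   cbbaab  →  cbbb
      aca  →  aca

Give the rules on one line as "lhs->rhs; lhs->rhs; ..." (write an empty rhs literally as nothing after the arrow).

aa->; abb->ba; bbc->bb; cc->b

  | bccbcbb => bbbcbb => bbbbb
  | ccaaa => baaa => ba
  | acbabba => acbbaa => acbb
  | bbccbbc => bbcbbc => bbbbc => bbbb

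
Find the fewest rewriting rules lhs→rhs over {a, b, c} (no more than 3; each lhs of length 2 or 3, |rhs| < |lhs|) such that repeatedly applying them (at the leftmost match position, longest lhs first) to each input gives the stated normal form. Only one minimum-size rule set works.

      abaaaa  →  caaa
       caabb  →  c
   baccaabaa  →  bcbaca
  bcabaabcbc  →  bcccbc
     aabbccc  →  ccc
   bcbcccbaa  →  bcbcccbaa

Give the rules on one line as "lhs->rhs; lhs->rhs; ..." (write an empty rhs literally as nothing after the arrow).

ab->; aba->c; acc->cb

  | abaaaa => caaa
  | caabb => cab => c
  | baccaabaa => bcbaabaa => bcbaca
  | bcabaabcbc => bccabcbc => bcccbc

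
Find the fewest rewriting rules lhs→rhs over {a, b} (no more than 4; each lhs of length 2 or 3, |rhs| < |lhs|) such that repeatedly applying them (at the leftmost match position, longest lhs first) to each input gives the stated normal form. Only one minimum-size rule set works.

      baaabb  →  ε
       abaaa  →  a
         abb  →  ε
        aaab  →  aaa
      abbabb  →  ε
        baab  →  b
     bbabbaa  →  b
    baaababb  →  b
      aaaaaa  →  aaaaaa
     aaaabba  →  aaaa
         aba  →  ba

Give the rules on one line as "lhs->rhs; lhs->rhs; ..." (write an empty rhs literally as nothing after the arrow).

  | baaabb => abb => ε
  | abaaa => baaa => a
  | abb => ε
  | aaab => aaa

ab->a; aba->ba; abb->; baa->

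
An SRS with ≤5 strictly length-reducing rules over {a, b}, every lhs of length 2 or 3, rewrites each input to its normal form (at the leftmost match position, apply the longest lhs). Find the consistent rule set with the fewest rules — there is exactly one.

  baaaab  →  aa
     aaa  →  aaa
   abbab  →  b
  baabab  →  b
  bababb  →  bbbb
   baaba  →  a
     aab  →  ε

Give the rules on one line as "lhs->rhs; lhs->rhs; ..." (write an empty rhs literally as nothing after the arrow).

  | baaaab => aaaab => aa
  | aaa
  | abbab => bbab => bab => ab => b
  | baabab => aabab => ab => b

aab->; ab->b; aba->bb; ba->a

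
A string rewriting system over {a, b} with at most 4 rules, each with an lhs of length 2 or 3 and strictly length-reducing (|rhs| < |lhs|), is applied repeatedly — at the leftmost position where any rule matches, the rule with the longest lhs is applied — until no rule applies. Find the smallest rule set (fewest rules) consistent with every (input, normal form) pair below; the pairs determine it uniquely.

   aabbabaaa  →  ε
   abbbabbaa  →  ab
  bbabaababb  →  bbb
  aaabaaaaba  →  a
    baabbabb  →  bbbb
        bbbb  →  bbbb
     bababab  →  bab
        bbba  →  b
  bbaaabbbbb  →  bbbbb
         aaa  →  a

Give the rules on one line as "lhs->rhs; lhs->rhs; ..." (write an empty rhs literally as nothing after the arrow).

  | aabbabaaa => bbabaaa => baaa => bba => ε
  | abbbabbaa => abbbaa => aba => ab
  | bbabaababb => baababb => bbbabb => bbb
  | aaabaaaaba => abaaaaba => abaaaba => abaaba => ababa => abba => a

aa->; aba->ab; baa->bb; bba->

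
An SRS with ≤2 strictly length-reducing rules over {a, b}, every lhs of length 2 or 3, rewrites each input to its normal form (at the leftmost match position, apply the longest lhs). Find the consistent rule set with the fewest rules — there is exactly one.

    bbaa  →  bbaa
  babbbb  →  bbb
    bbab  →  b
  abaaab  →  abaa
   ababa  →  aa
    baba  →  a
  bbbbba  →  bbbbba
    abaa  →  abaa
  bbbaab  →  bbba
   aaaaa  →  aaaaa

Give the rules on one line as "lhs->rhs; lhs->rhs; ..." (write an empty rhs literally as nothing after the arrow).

aab->a; bab->

  | bbaa
  | babbbb => bbb
  | bbab => b
  | abaaab => abaa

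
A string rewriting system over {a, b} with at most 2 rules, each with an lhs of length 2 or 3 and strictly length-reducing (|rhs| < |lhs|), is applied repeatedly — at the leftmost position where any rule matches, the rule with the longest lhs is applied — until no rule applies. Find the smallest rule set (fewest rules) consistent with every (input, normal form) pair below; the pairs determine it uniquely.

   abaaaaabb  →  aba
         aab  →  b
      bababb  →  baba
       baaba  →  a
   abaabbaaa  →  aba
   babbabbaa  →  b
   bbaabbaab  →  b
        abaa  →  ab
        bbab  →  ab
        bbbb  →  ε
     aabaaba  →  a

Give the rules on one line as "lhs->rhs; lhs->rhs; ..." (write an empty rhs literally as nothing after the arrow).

  | abaaaaabb => abaaabb => ababb => aba
  | aab => b
  | bababb => baba
  | baaba => bba => a

aa->; bb->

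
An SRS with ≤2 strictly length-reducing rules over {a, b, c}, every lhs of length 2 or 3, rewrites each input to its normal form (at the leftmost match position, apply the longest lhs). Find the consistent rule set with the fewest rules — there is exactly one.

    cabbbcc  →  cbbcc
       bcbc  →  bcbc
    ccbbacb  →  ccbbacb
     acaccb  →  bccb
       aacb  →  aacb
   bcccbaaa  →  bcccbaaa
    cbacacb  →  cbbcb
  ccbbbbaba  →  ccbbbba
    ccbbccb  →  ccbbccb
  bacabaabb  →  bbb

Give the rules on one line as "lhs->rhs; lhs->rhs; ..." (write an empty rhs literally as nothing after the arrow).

ab->; aca->b

  | cabbbcc => cbbcc
  | bcbc
  | ccbbacb
  | acaccb => bccb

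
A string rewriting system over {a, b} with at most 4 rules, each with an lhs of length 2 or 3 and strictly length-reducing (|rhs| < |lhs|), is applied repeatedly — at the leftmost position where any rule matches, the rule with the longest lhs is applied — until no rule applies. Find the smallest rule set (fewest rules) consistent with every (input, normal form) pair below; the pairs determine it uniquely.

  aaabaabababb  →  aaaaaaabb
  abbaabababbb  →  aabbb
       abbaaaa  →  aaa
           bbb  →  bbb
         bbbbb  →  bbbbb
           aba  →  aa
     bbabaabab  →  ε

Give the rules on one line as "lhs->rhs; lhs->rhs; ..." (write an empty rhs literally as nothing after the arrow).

  | aaabaabababb => aaaaabababb => aaaaaababb => aaaaaaabb
  | abbaabababbb => abbababbb => ababbb => aabbb
  | abbaaaa => abaa => aaa
  | bbb

aba->aa; baa->; bab->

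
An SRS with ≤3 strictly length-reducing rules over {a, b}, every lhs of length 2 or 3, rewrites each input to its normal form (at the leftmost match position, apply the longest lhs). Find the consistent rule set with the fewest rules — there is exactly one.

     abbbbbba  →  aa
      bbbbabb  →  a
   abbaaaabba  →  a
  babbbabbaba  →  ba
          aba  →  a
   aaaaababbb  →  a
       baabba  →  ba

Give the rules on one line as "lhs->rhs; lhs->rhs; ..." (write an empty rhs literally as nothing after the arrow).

  | abbbbbba => bbbbba => abbba => bba => aa
  | bbbbabb => abbabb => babb => bb => a
  | abbaaaabba => baaaabba => bbabba => aabba => aba => a
  | babbbabbaba => bbbabbaba => ababbaba => abbaba => baba => ba

aaa->b; ab->; bb->a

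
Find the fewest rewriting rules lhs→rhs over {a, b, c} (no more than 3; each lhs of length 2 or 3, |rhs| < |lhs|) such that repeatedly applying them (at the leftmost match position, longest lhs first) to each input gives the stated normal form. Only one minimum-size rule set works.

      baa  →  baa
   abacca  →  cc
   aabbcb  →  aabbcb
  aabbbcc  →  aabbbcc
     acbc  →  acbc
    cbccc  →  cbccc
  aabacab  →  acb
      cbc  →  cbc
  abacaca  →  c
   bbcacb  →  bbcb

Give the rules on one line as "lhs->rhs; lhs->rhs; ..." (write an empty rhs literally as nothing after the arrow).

  | baa
  | abacca => ccca => cc
  | aabbcb
  | aabbbcc

aba->c; ca->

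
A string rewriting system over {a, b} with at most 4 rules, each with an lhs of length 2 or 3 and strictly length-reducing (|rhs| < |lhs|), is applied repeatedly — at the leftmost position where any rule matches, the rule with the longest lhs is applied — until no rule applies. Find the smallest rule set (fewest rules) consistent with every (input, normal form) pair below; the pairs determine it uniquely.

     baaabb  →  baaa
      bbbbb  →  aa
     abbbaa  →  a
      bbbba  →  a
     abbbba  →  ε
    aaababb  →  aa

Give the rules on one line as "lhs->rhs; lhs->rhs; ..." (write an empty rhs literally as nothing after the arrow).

  | baaabb => baaab => baaa
  | bbbbb => aabb => aab => aa
  | abbbaa => abbaa => abaa => a
  | bbbba => aaba => a

ab->a; aba->; bbb->aa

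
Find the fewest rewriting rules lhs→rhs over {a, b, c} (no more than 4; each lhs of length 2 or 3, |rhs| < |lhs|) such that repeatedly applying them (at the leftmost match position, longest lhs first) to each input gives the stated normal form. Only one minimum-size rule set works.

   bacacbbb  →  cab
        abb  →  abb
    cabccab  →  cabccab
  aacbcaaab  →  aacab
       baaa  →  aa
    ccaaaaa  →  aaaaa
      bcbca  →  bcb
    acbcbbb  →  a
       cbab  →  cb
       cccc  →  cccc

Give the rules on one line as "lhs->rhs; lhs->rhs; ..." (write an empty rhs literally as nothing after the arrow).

  | bacacbbb => cacbbb => cab
  | abb
  | cabccab
  | aacbcaaab => aacbaab => aacab

ba->; bca->b; caa->aa; cbb->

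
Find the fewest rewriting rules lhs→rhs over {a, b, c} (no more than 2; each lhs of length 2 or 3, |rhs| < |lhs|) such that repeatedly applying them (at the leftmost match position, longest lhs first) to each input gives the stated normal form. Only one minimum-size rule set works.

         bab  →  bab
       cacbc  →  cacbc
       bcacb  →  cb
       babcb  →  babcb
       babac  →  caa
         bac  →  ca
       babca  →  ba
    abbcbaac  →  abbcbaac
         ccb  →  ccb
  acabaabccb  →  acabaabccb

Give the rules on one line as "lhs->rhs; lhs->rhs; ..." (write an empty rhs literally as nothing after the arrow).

  | bab
  | cacbc
  | bcacb => cb
  | babcb

bac->ca; bca->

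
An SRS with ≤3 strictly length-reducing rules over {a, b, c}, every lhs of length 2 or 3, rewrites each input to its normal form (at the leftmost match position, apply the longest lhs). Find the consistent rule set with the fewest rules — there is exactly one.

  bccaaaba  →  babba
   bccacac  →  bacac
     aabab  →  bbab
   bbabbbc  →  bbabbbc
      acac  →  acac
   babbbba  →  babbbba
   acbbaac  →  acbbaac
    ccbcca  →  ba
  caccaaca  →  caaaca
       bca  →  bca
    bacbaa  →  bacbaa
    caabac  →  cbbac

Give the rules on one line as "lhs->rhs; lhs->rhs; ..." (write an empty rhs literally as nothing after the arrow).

  | bccaaaba => baaaba => babba
  | bccacac => bacac
  | aabab => bbab
  | bbabbbc

aab->bb; cc->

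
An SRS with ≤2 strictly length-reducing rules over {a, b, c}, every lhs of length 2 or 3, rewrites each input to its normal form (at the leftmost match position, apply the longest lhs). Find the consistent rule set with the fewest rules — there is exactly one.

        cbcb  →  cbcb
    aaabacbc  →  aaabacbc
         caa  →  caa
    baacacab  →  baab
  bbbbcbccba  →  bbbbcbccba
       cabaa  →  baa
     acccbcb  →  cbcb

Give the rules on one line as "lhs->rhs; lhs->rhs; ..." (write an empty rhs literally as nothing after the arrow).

  | cbcb
  | aaabacbc
  | caa
  | baacacab => baacab => baab

acc->; cab->b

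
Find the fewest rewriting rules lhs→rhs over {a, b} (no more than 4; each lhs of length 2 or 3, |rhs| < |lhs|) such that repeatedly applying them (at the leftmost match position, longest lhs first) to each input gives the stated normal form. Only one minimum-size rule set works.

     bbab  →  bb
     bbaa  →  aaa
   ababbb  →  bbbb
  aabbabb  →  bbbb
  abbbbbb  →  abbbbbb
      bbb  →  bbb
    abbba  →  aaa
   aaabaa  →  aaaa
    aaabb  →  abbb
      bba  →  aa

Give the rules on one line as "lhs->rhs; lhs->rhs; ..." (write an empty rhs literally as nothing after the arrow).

  | bbab => aab => bb
  | bbaa => aaa
  | ababbb => aabbb => bbbb
  | aabbabb => bbbabb => baabb => bbbb

aab->bb; aba->aa; bba->aa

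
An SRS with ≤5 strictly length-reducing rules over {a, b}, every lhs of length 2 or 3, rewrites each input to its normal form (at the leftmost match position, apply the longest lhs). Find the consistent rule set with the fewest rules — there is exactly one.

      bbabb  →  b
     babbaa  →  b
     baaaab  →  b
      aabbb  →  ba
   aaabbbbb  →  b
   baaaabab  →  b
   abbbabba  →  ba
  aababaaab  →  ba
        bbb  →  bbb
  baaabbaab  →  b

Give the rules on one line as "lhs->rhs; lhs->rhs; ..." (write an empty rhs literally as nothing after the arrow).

aa->b; aab->ba; bab->aa; bba->aa

  | bbabb => aabb => bab => aa => b
  | babbaa => aabaa => baaa => bba => aa => b
  | baaaab => bbaab => aaab => bab => aa => b
  | aabbb => babb => aab => ba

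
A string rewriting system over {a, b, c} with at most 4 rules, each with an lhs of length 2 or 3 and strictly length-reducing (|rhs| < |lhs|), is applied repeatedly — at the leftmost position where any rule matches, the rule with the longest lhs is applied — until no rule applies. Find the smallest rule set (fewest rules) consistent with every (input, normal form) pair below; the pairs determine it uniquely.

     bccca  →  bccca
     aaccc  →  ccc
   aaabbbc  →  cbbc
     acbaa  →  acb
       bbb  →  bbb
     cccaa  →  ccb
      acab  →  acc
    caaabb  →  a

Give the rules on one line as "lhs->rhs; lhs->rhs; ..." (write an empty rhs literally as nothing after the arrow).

  | bccca
  | aaccc => ccc
  | aaabbbc => abbbc => cbbc
  | acbaa => acb

aa->; ab->c; bcb->a; caa->b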